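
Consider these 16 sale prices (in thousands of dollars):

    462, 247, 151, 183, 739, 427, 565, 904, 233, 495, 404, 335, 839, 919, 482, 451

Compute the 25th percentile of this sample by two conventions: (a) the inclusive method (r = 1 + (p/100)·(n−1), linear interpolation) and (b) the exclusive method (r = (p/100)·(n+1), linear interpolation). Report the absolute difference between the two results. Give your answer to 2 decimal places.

Sorted: 151, 183, 233, 247, 335, 404, 427, 451, 462, 482, 495, 565, 739, 839, 904, 919.
n = 16.
(a) r = 4.75; between ranks 4 (247) and 5 (335): 313.
(b) r = 4.25; between ranks 4 (247) and 5 (335): 269.
|313 − 269| = 44.

44.00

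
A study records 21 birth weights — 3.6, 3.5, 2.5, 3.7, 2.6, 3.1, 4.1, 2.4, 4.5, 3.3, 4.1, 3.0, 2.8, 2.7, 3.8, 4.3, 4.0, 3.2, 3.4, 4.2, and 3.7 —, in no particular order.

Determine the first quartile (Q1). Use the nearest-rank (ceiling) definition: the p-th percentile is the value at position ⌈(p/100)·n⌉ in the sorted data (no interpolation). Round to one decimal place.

Sorted: 2.4, 2.5, 2.6, 2.7, 2.8, 3.0, 3.1, 3.2, 3.3, 3.4, 3.5, 3.6, 3.7, 3.7, 3.8, 4.0, 4.1, 4.1, 4.2, 4.3, 4.5.
n = 21.
Position = ⌈25/100 · 21⌉ = ⌈5.25⌉ = 6.
The value at rank 6 is 3.0.

3.0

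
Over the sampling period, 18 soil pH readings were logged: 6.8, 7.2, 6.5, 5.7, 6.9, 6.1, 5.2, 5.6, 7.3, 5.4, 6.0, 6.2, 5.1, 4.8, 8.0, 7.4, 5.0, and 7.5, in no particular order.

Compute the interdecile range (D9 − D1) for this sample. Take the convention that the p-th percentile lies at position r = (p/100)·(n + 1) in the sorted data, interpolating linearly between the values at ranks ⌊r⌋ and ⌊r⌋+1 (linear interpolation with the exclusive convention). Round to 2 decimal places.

Sorted: 4.8, 5.0, 5.1, 5.2, 5.4, 5.6, 5.7, 6.0, 6.1, 6.2, 6.5, 6.8, 6.9, 7.2, 7.3, 7.4, 7.5, 8.0.
n = 18.
P10: r = 1.9; ranks 1–2 are 4.8, 5.0; interpolating gives 4.98.
P90: r = 17.1; ranks 17–18 are 7.5, 8.0; interpolating gives 7.55.
Difference: 7.55 − 4.98 = 2.57.

2.57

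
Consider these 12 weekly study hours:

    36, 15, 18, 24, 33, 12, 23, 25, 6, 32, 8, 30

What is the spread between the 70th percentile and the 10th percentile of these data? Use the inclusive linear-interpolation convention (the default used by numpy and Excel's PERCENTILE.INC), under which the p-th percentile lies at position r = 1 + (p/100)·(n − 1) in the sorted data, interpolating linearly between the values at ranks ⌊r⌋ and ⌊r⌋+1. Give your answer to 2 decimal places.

Sorted: 6, 8, 12, 15, 18, 23, 24, 25, 30, 32, 33, 36.
n = 12.
P10: r = 2.1; ranks 2–3 are 8, 12; interpolating gives 8.4.
P70: r = 8.7; ranks 8–9 are 25, 30; interpolating gives 28.5.
Difference: 28.5 − 8.4 = 20.1.

20.10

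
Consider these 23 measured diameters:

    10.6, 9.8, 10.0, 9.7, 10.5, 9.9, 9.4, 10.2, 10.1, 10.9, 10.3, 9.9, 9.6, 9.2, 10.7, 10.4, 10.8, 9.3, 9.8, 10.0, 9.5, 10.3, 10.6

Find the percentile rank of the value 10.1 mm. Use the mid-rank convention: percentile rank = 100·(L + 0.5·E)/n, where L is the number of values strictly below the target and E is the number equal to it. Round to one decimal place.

54.3

Sorted: 9.2, 9.3, 9.4, 9.5, 9.6, 9.7, 9.8, 9.8, 9.9, 9.9, 10.0, 10.0, 10.1, 10.2, 10.3, 10.3, 10.4, 10.5, 10.6, 10.6, 10.7, 10.8, 10.9.
Count below 10.1: L = 12; count equal: E = 1; n = 23.
Percentile rank = 100·(12 + 0.5·1)/23 = 100·12.5/23 = 54.35.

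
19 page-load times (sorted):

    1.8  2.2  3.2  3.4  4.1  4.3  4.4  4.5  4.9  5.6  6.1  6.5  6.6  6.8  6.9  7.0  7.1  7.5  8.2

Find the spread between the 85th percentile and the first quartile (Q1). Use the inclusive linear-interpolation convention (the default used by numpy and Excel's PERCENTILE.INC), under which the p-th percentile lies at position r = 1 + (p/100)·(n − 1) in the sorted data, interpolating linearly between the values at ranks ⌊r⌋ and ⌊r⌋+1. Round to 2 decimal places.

2.83

n = 19.
P25: r = 5.5; ranks 5–6 are 4.1, 4.3; interpolating gives 4.2.
P85: r = 16.3; ranks 16–17 are 7.0, 7.1; interpolating gives 7.03.
Difference: 7.03 − 4.2 = 2.83.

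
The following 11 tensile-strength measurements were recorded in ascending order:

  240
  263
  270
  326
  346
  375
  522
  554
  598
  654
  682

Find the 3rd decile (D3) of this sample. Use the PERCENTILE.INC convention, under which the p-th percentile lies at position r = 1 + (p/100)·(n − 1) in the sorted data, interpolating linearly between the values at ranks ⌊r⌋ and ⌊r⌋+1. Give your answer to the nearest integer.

326

n = 11.
r = 1 + (30/100)·(11 − 1) = 1 + 3 = 4.
r is an integer, so P30 is the value at rank 4: 326.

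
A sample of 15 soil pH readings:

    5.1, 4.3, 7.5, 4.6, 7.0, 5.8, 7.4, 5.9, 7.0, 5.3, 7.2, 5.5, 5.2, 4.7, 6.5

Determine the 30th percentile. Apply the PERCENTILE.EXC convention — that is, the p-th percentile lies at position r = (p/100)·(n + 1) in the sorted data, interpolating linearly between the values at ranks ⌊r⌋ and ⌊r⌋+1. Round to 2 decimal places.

5.18

Sorted: 4.3, 4.6, 4.7, 5.1, 5.2, 5.3, 5.5, 5.8, 5.9, 6.5, 7.0, 7.0, 7.2, 7.4, 7.5.
n = 15.
r = (30/100)·(15 + 1) = 4.8.
Rank 4 is 5.1 and rank 5 is 5.2.
Interpolate: 5.1 + 0.8·(5.2 − 5.1) = 5.1 + 0.8·0.1 = 5.18.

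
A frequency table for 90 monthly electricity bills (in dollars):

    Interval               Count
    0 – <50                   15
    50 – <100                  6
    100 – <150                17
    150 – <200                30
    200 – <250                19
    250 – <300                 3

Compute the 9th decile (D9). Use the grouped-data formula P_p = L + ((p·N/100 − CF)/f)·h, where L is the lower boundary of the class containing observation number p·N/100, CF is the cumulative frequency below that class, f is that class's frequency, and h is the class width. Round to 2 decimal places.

N = 90; target position k = 90/100 · 90 = 81.
Cumulative frequencies: 15, 21, 38, 68, 87, 90.
Observation 81 falls in the class 200 – <250.
L = 200, CF = 68, f = 19, h = 50.
P90 = 200 + ((81 − 68)/19)·50 = 200 + 34.2105 = 234.211.

234.21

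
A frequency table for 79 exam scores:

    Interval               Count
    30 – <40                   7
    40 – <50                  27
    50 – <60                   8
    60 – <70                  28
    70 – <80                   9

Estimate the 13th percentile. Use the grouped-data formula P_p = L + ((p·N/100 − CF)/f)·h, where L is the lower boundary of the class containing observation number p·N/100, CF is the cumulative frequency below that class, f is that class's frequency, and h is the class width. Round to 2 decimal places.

N = 79; target position k = 13/100 · 79 = 10.27.
Cumulative frequencies: 7, 34, 42, 70, 79.
Observation 10.27 falls in the class 40 – <50.
L = 40, CF = 7, f = 27, h = 10.
P13 = 40 + ((10.27 − 7)/27)·10 = 40 + 1.21111 = 41.2111.

41.21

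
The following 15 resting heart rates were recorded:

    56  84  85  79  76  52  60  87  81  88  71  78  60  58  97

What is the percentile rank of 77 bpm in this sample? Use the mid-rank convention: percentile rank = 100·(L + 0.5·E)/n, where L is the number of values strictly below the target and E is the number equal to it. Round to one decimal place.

46.7

Sorted: 52, 56, 58, 60, 60, 71, 76, 78, 79, 81, 84, 85, 87, 88, 97.
Count below 77: L = 7; count equal: E = 0; n = 15.
Percentile rank = 100·(7 + 0.5·0)/15 = 100·7/15 = 46.67.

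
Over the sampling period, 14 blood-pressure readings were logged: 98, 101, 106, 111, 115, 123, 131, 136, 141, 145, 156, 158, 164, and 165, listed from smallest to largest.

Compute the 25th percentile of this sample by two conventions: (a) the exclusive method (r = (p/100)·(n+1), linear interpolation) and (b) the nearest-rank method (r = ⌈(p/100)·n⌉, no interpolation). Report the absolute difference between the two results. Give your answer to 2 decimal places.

n = 14.
(a) r = 3.75; between ranks 3 (106) and 4 (111): 109.75.
(b) the nearest-rank method: rank 4 → 111.
|109.75 − 111| = 1.25.

1.25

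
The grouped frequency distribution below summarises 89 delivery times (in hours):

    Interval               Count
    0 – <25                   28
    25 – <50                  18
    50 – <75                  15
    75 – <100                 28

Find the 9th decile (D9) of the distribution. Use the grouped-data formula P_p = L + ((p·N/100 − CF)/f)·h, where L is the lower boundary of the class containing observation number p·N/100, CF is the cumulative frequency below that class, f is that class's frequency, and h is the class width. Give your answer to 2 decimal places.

92.05

N = 89; target position k = 90/100 · 89 = 80.1.
Cumulative frequencies: 28, 46, 61, 89.
Observation 80.1 falls in the class 75 – <100.
L = 75, CF = 61, f = 28, h = 25.
P90 = 75 + ((80.1 − 61)/28)·25 = 75 + 17.0536 = 92.0536.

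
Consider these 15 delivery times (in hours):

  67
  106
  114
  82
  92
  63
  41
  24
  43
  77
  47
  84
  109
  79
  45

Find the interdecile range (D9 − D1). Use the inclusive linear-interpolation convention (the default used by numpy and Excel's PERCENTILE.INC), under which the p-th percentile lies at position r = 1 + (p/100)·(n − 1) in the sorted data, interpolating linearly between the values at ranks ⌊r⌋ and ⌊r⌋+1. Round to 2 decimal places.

66.00

Sorted: 24, 41, 43, 45, 47, 63, 67, 77, 79, 82, 84, 92, 106, 109, 114.
n = 15.
P10: r = 2.4; ranks 2–3 are 41, 43; interpolating gives 41.8.
P90: r = 13.6; ranks 13–14 are 106, 109; interpolating gives 107.8.
Difference: 107.8 − 41.8 = 66.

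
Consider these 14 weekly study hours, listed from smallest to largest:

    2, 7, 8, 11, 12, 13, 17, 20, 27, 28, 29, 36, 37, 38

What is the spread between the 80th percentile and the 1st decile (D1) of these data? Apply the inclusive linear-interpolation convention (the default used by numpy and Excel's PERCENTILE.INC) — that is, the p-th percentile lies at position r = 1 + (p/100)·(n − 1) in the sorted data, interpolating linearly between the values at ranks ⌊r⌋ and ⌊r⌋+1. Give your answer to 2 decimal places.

n = 14.
P10: r = 2.3; ranks 2–3 are 7, 8; interpolating gives 7.3.
P80: r = 11.4; ranks 11–12 are 29, 36; interpolating gives 31.8.
Difference: 31.8 − 7.3 = 24.5.

24.50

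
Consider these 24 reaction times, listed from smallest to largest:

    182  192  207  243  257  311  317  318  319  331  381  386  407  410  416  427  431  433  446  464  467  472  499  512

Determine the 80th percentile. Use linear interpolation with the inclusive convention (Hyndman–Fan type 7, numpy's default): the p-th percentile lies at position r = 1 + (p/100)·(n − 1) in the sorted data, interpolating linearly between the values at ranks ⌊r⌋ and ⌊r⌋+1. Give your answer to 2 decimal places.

453.20

n = 24.
r = 1 + (80/100)·(24 − 1) = 1 + 18.4 = 19.4.
Rank 19 is 446 and rank 20 is 464.
Interpolate: 446 + 0.4·(464 − 446) = 446 + 0.4·18 = 453.2.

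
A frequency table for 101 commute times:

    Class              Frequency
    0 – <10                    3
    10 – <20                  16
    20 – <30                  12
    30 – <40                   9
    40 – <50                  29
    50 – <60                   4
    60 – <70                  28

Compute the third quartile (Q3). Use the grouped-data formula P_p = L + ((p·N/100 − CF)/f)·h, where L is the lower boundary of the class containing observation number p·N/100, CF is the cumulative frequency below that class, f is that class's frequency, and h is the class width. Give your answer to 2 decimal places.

60.98

N = 101; target position k = 75/100 · 101 = 75.75.
Cumulative frequencies: 3, 19, 31, 40, 69, 73, 101.
Observation 75.75 falls in the class 60 – <70.
L = 60, CF = 73, f = 28, h = 10.
P75 = 60 + ((75.75 − 73)/28)·10 = 60 + 0.982143 = 60.9821.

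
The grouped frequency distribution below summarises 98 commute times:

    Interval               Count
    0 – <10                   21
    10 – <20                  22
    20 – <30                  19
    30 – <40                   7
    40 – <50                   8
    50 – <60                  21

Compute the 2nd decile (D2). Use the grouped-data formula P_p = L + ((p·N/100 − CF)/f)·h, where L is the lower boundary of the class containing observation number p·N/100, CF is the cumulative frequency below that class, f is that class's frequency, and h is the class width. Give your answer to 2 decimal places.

9.33

N = 98; target position k = 20/100 · 98 = 19.6.
Cumulative frequencies: 21, 43, 62, 69, 77, 98.
Observation 19.6 falls in the class 0 – <10.
L = 0, CF = 0, f = 21, h = 10.
P20 = 0 + ((19.6 − 0)/21)·10 = 0 + 9.33333 = 9.33333.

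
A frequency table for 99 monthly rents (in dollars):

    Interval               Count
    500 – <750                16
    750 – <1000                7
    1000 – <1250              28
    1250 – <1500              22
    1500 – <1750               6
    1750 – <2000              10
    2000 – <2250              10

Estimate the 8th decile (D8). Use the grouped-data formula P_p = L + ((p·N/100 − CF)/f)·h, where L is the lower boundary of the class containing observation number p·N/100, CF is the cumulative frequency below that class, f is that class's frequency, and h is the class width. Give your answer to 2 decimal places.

1755.00

N = 99; target position k = 80/100 · 99 = 79.2.
Cumulative frequencies: 16, 23, 51, 73, 79, 89, 99.
Observation 79.2 falls in the class 1750 – <2000.
L = 1750, CF = 79, f = 10, h = 250.
P80 = 1750 + ((79.2 − 79)/10)·250 = 1750 + 5 = 1755.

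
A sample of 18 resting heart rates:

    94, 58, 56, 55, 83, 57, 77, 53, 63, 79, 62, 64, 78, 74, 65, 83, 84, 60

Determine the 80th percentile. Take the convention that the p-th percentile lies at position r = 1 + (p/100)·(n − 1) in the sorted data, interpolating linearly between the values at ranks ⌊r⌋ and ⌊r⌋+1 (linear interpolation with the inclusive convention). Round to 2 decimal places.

81.40

Sorted: 53, 55, 56, 57, 58, 60, 62, 63, 64, 65, 74, 77, 78, 79, 83, 83, 84, 94.
n = 18.
r = 1 + (80/100)·(18 − 1) = 1 + 13.6 = 14.6.
Rank 14 is 79 and rank 15 is 83.
Interpolate: 79 + 0.6·(83 − 79) = 79 + 0.6·4 = 81.4.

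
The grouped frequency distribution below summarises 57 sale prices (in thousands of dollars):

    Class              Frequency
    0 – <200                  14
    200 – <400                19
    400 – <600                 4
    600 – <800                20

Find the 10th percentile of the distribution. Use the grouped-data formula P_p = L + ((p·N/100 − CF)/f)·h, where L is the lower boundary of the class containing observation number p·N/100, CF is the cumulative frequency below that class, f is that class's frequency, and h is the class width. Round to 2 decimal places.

N = 57; target position k = 10/100 · 57 = 5.7.
Cumulative frequencies: 14, 33, 37, 57.
Observation 5.7 falls in the class 0 – <200.
L = 0, CF = 0, f = 14, h = 200.
P10 = 0 + ((5.7 − 0)/14)·200 = 0 + 81.4286 = 81.4286.

81.43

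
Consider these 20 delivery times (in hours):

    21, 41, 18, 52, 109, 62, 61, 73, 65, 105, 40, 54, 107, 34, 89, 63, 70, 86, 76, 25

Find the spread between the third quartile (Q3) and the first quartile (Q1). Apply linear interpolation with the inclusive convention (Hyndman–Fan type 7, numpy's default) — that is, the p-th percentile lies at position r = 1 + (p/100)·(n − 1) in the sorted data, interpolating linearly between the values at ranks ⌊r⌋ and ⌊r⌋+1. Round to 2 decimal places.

37.75

Sorted: 18, 21, 25, 34, 40, 41, 52, 54, 61, 62, 63, 65, 70, 73, 76, 86, 89, 105, 107, 109.
n = 20.
P25: r = 5.75; ranks 5–6 are 40, 41; interpolating gives 40.75.
P75: r = 15.25; ranks 15–16 are 76, 86; interpolating gives 78.5.
Difference: 78.5 − 40.75 = 37.75.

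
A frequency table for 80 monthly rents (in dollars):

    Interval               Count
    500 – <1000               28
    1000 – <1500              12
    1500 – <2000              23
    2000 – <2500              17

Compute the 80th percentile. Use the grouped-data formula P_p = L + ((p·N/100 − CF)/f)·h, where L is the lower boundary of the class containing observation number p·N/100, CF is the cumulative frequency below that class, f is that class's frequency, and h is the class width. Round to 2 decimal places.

N = 80; target position k = 80/100 · 80 = 64.
Cumulative frequencies: 28, 40, 63, 80.
Observation 64 falls in the class 2000 – <2500.
L = 2000, CF = 63, f = 17, h = 500.
P80 = 2000 + ((64 − 63)/17)·500 = 2000 + 29.4118 = 2029.41.

2029.41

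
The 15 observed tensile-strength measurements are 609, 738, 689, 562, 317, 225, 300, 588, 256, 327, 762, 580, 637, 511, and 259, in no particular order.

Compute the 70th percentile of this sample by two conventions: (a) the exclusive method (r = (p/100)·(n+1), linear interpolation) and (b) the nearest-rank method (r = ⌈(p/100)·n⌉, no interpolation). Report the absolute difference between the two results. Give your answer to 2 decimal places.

5.60

Sorted: 225, 256, 259, 300, 317, 327, 511, 562, 580, 588, 609, 637, 689, 738, 762.
n = 15.
(a) r = 11.2; between ranks 11 (609) and 12 (637): 614.6.
(b) the nearest-rank method: rank 11 → 609.
|614.6 − 609| = 5.6.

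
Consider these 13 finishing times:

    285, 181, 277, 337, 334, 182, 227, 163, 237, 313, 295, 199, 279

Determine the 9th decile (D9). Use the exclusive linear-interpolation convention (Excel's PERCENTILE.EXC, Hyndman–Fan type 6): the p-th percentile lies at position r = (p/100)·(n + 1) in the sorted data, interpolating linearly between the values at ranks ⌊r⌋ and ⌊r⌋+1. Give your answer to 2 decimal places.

335.80

Sorted: 163, 181, 182, 199, 227, 237, 277, 279, 285, 295, 313, 334, 337.
n = 13.
r = (90/100)·(13 + 1) = 12.6.
Rank 12 is 334 and rank 13 is 337.
Interpolate: 334 + 0.6·(337 − 334) = 334 + 0.6·3 = 335.8.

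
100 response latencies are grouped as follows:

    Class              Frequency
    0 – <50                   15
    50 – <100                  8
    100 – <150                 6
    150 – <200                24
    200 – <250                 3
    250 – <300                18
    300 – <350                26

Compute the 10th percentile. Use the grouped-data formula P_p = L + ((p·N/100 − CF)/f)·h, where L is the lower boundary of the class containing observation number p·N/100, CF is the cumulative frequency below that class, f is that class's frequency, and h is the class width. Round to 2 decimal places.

N = 100; target position k = 10/100 · 100 = 10.
Cumulative frequencies: 15, 23, 29, 53, 56, 74, 100.
Observation 10 falls in the class 0 – <50.
L = 0, CF = 0, f = 15, h = 50.
P10 = 0 + ((10 − 0)/15)·50 = 0 + 33.3333 = 33.3333.

33.33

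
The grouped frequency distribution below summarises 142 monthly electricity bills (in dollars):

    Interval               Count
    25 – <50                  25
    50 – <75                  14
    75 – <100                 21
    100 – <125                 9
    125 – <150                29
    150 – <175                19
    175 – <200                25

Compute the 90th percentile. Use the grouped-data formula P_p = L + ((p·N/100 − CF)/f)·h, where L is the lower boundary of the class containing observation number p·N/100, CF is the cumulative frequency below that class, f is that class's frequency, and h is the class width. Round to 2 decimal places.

N = 142; target position k = 90/100 · 142 = 127.8.
Cumulative frequencies: 25, 39, 60, 69, 98, 117, 142.
Observation 127.8 falls in the class 175 – <200.
L = 175, CF = 117, f = 25, h = 25.
P90 = 175 + ((127.8 − 117)/25)·25 = 175 + 10.8 = 185.8.

185.80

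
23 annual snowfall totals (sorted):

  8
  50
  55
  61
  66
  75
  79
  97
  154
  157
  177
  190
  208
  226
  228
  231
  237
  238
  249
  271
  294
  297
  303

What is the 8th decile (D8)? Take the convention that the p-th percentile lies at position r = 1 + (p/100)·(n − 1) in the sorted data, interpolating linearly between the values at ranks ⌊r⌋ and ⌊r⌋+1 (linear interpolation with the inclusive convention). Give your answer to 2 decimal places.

244.60

n = 23.
r = 1 + (80/100)·(23 − 1) = 1 + 17.6 = 18.6.
Rank 18 is 238 and rank 19 is 249.
Interpolate: 238 + 0.6·(249 − 238) = 238 + 0.6·11 = 244.6.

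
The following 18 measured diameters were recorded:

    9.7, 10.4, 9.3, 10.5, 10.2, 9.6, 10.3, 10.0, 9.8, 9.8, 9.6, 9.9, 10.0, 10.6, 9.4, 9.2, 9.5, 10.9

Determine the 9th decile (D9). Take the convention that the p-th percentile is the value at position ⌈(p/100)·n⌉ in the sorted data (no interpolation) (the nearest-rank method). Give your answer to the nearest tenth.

10.6

Sorted: 9.2, 9.3, 9.4, 9.5, 9.6, 9.6, 9.7, 9.8, 9.8, 9.9, 10.0, 10.0, 10.2, 10.3, 10.4, 10.5, 10.6, 10.9.
n = 18.
Position = ⌈90/100 · 18⌉ = ⌈16.2⌉ = 17.
The value at rank 17 is 10.6.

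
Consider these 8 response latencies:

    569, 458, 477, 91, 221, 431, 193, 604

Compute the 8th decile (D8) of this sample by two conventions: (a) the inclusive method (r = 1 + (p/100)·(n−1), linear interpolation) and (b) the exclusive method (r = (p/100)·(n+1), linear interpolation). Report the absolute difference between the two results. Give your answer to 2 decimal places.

43.80

Sorted: 91, 193, 221, 431, 458, 477, 569, 604.
n = 8.
(a) r = 6.6; between ranks 6 (477) and 7 (569): 532.2.
(b) r = 7.2; between ranks 7 (569) and 8 (604): 576.
|532.2 − 576| = 43.8.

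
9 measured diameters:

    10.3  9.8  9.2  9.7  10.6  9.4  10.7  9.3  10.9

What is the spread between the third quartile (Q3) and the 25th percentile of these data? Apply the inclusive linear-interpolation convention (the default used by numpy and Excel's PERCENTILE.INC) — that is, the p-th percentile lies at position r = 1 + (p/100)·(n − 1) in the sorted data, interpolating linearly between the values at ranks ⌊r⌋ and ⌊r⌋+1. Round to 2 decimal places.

1.20

Sorted: 9.2, 9.3, 9.4, 9.7, 9.8, 10.3, 10.6, 10.7, 10.9.
n = 9.
P25: r = 3 (integer) → 9.4.
P75: r = 7 (integer) → 10.6.
Difference: 10.6 − 9.4 = 1.2.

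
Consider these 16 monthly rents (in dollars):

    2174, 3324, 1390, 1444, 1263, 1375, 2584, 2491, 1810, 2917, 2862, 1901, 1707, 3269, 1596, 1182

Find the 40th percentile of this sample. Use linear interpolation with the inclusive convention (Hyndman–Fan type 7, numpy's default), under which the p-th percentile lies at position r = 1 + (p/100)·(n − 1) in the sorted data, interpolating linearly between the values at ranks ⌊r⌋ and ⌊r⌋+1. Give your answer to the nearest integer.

Sorted: 1182, 1263, 1375, 1390, 1444, 1596, 1707, 1810, 1901, 2174, 2491, 2584, 2862, 2917, 3269, 3324.
n = 16.
r = 1 + (40/100)·(16 − 1) = 1 + 6 = 7.
r is an integer, so P40 is the value at rank 7: 1707.

1707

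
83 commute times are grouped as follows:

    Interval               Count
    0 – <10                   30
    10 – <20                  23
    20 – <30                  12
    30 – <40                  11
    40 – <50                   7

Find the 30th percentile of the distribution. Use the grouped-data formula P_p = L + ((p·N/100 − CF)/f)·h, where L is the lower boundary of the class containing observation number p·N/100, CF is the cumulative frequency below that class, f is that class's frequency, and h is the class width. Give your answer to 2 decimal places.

N = 83; target position k = 30/100 · 83 = 24.9.
Cumulative frequencies: 30, 53, 65, 76, 83.
Observation 24.9 falls in the class 0 – <10.
L = 0, CF = 0, f = 30, h = 10.
P30 = 0 + ((24.9 − 0)/30)·10 = 0 + 8.3 = 8.3.

8.30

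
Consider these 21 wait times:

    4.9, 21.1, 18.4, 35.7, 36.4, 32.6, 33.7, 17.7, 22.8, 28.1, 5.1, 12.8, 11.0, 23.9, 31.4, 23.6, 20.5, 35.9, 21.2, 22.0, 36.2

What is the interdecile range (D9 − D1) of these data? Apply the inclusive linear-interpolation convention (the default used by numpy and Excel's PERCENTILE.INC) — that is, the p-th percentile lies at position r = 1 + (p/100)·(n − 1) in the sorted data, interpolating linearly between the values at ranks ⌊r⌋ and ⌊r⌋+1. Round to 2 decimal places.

24.90

Sorted: 4.9, 5.1, 11.0, 12.8, 17.7, 18.4, 20.5, 21.1, 21.2, 22.0, 22.8, 23.6, 23.9, 28.1, 31.4, 32.6, 33.7, 35.7, 35.9, 36.2, 36.4.
n = 21.
P10: r = 3 (integer) → 11.
P90: r = 19 (integer) → 35.9.
Difference: 35.9 − 11 = 24.9.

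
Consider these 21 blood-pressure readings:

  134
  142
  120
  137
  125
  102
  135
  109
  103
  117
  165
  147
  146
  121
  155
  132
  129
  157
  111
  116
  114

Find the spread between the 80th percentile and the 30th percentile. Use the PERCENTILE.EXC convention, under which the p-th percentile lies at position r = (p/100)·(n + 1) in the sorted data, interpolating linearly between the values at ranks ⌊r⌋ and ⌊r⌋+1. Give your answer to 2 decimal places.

Sorted: 102, 103, 109, 111, 114, 116, 117, 120, 121, 125, 129, 132, 134, 135, 137, 142, 146, 147, 155, 157, 165.
n = 21.
P30: r = 6.6; ranks 6–7 are 116, 117; interpolating gives 116.6.
P80: r = 17.6; ranks 17–18 are 146, 147; interpolating gives 146.6.
Difference: 146.6 − 116.6 = 30.

30.00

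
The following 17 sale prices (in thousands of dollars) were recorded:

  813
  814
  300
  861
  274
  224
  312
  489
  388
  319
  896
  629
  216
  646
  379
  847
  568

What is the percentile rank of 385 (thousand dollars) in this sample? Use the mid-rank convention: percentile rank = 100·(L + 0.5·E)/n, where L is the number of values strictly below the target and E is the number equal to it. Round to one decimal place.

Sorted: 216, 224, 274, 300, 312, 319, 379, 388, 489, 568, 629, 646, 813, 814, 847, 861, 896.
Count below 385: L = 7; count equal: E = 0; n = 17.
Percentile rank = 100·(7 + 0.5·0)/17 = 100·7/17 = 41.18.

41.2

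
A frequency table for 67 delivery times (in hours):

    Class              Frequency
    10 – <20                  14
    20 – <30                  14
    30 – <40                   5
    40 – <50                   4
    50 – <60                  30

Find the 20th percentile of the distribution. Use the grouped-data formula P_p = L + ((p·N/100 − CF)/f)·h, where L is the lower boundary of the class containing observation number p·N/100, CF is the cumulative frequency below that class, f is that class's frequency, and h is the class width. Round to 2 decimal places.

N = 67; target position k = 20/100 · 67 = 13.4.
Cumulative frequencies: 14, 28, 33, 37, 67.
Observation 13.4 falls in the class 10 – <20.
L = 10, CF = 0, f = 14, h = 10.
P20 = 10 + ((13.4 − 0)/14)·10 = 10 + 9.57143 = 19.5714.

19.57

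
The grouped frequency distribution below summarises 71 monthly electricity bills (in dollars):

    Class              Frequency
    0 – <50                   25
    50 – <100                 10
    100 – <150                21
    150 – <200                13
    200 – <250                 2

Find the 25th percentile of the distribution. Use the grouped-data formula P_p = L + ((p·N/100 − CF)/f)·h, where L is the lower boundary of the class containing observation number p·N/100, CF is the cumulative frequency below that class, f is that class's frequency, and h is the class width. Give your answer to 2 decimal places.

35.50

N = 71; target position k = 25/100 · 71 = 17.75.
Cumulative frequencies: 25, 35, 56, 69, 71.
Observation 17.75 falls in the class 0 – <50.
L = 0, CF = 0, f = 25, h = 50.
P25 = 0 + ((17.75 − 0)/25)·50 = 0 + 35.5 = 35.5.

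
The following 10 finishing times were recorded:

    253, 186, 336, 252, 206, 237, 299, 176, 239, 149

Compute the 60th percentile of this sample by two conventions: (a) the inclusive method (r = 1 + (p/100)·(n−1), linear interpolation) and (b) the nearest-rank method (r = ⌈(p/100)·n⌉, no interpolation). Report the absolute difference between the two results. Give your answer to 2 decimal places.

Sorted: 149, 176, 186, 206, 237, 239, 252, 253, 299, 336.
n = 10.
(a) r = 6.4; between ranks 6 (239) and 7 (252): 244.2.
(b) the nearest-rank method: rank 6 → 239.
|244.2 − 239| = 5.2.

5.20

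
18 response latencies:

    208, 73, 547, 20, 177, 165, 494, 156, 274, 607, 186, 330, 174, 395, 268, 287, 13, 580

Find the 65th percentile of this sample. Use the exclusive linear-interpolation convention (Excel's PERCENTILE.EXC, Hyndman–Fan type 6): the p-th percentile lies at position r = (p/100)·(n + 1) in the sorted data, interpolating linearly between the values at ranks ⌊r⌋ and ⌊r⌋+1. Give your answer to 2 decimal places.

Sorted: 13, 20, 73, 156, 165, 174, 177, 186, 208, 268, 274, 287, 330, 395, 494, 547, 580, 607.
n = 18.
r = (65/100)·(18 + 1) = 12.35.
Rank 12 is 287 and rank 13 is 330.
Interpolate: 287 + 0.35·(330 − 287) = 287 + 0.35·43 = 302.05.

302.05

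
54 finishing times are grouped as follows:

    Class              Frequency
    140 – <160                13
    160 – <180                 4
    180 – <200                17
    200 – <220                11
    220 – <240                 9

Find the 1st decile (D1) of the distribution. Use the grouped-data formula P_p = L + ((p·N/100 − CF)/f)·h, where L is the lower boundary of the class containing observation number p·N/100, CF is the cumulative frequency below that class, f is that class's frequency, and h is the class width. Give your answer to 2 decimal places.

148.31

N = 54; target position k = 10/100 · 54 = 5.4.
Cumulative frequencies: 13, 17, 34, 45, 54.
Observation 5.4 falls in the class 140 – <160.
L = 140, CF = 0, f = 13, h = 20.
P10 = 140 + ((5.4 − 0)/13)·20 = 140 + 8.30769 = 148.308.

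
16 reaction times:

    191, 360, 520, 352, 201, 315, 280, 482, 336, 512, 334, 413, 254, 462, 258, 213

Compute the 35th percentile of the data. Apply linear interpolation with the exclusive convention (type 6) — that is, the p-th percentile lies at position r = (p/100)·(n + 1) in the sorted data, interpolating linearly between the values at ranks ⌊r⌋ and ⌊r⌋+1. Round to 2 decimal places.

278.90

Sorted: 191, 201, 213, 254, 258, 280, 315, 334, 336, 352, 360, 413, 462, 482, 512, 520.
n = 16.
r = (35/100)·(16 + 1) = 5.95.
Rank 5 is 258 and rank 6 is 280.
Interpolate: 258 + 0.95·(280 − 258) = 258 + 0.95·22 = 278.9.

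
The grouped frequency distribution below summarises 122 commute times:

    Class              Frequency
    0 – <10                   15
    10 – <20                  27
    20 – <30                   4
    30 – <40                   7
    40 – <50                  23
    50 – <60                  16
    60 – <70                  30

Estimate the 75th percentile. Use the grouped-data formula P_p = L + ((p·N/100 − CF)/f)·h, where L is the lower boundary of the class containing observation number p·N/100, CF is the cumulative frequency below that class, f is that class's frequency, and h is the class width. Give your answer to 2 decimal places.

N = 122; target position k = 75/100 · 122 = 91.5.
Cumulative frequencies: 15, 42, 46, 53, 76, 92, 122.
Observation 91.5 falls in the class 50 – <60.
L = 50, CF = 76, f = 16, h = 10.
P75 = 50 + ((91.5 − 76)/16)·10 = 50 + 9.6875 = 59.6875.

59.69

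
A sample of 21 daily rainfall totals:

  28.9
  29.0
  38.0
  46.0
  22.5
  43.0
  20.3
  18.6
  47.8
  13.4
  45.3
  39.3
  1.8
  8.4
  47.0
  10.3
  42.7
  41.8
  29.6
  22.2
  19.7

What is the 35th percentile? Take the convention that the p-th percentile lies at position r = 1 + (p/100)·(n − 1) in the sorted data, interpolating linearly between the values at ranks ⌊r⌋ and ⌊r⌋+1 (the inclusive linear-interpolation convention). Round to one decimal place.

22.2

Sorted: 1.8, 8.4, 10.3, 13.4, 18.6, 19.7, 20.3, 22.2, 22.5, 28.9, 29.0, 29.6, 38.0, 39.3, 41.8, 42.7, 43.0, 45.3, 46.0, 47.0, 47.8.
n = 21.
r = 1 + (35/100)·(21 − 1) = 1 + 7 = 8.
r is an integer, so P35 is the value at rank 8: 22.2.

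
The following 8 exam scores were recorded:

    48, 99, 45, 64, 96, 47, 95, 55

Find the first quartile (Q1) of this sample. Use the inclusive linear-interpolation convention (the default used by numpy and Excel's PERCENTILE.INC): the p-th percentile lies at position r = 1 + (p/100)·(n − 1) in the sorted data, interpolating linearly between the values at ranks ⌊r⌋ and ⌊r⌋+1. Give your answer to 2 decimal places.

Sorted: 45, 47, 48, 55, 64, 95, 96, 99.
n = 8.
r = 1 + (25/100)·(8 − 1) = 1 + 1.75 = 2.75.
Rank 2 is 47 and rank 3 is 48.
Interpolate: 47 + 0.75·(48 − 47) = 47 + 0.75·1 = 47.75.

47.75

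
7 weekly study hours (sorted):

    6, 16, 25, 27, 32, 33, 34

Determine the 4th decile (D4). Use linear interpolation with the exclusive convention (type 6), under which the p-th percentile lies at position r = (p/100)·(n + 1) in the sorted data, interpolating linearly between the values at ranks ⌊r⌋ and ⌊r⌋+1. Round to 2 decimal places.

n = 7.
r = (40/100)·(7 + 1) = 3.2.
Rank 3 is 25 and rank 4 is 27.
Interpolate: 25 + 0.2·(27 − 25) = 25 + 0.2·2 = 25.4.

25.40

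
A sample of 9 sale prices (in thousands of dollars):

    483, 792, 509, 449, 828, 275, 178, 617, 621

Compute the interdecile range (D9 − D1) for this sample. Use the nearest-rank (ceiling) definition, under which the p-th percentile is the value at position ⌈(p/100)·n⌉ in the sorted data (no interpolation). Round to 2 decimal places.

650.00

Sorted: 178, 275, 449, 483, 509, 617, 621, 792, 828.
n = 9.
P10: rank ⌈10/100·9⌉ = 1 → 178.
P90: rank ⌈90/100·9⌉ = 9 → 828.
Difference: 828 − 178 = 650.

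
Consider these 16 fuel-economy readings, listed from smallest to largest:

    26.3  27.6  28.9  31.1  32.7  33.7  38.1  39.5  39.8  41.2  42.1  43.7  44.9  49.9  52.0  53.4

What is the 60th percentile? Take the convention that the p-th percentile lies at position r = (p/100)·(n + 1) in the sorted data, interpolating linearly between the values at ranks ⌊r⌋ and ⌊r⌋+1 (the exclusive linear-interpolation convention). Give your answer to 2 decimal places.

41.38

n = 16.
r = (60/100)·(16 + 1) = 10.2.
Rank 10 is 41.2 and rank 11 is 42.1.
Interpolate: 41.2 + 0.2·(42.1 − 41.2) = 41.2 + 0.2·0.9 = 41.38.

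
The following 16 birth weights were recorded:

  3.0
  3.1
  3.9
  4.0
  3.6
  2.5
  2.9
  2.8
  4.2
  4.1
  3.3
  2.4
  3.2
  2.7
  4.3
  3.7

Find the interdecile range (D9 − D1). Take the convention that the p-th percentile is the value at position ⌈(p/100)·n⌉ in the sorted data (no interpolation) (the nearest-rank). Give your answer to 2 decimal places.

1.70

Sorted: 2.4, 2.5, 2.7, 2.8, 2.9, 3.0, 3.1, 3.2, 3.3, 3.6, 3.7, 3.9, 4.0, 4.1, 4.2, 4.3.
n = 16.
P10: rank ⌈10/100·16⌉ = 2 → 2.5.
P90: rank ⌈90/100·16⌉ = 15 → 4.2.
Difference: 4.2 − 2.5 = 1.7.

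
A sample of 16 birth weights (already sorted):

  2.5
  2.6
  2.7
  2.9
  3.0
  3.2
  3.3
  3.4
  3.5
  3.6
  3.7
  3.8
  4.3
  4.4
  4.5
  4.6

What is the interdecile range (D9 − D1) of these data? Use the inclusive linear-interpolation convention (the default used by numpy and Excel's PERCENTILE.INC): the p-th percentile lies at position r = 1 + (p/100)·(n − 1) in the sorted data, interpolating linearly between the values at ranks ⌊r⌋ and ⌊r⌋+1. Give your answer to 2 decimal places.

1.80

n = 16.
P10: r = 2.5; ranks 2–3 are 2.6, 2.7; interpolating gives 2.65.
P90: r = 14.5; ranks 14–15 are 4.4, 4.5; interpolating gives 4.45.
Difference: 4.45 − 2.65 = 1.8.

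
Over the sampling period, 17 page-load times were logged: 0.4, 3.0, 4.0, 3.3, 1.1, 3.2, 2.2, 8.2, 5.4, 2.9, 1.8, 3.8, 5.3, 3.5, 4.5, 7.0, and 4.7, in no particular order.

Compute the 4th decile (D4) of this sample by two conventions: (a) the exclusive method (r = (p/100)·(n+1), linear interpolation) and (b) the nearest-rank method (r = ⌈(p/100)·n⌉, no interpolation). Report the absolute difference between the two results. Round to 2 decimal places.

0.02

Sorted: 0.4, 1.1, 1.8, 2.2, 2.9, 3.0, 3.2, 3.3, 3.5, 3.8, 4.0, 4.5, 4.7, 5.3, 5.4, 7.0, 8.2.
n = 17.
(a) r = 7.2; between ranks 7 (3.2) and 8 (3.3): 3.22.
(b) the nearest-rank method: rank 7 → 3.2.
|3.22 − 3.2| = 0.02.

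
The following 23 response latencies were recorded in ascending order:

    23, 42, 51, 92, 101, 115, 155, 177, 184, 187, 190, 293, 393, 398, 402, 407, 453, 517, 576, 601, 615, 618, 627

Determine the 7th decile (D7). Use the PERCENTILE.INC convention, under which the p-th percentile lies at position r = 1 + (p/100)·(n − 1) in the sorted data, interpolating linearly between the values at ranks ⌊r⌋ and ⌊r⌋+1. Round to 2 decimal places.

n = 23.
r = 1 + (70/100)·(23 − 1) = 1 + 15.4 = 16.4.
Rank 16 is 407 and rank 17 is 453.
Interpolate: 407 + 0.4·(453 − 407) = 407 + 0.4·46 = 425.4.

425.40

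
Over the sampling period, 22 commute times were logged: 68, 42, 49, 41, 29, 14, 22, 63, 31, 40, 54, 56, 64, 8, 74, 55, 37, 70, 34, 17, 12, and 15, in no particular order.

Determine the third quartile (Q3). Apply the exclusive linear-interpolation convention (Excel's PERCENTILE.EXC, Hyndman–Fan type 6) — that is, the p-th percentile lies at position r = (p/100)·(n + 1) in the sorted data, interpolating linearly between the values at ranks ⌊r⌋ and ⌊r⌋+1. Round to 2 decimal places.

Sorted: 8, 12, 14, 15, 17, 22, 29, 31, 34, 37, 40, 41, 42, 49, 54, 55, 56, 63, 64, 68, 70, 74.
n = 22.
r = (75/100)·(22 + 1) = 17.25.
Rank 17 is 56 and rank 18 is 63.
Interpolate: 56 + 0.25·(63 − 56) = 56 + 0.25·7 = 57.75.

57.75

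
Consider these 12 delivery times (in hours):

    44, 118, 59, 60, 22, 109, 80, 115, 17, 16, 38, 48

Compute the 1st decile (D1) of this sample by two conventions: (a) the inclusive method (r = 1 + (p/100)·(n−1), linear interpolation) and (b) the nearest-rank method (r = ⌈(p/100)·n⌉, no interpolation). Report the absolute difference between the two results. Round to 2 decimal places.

Sorted: 16, 17, 22, 38, 44, 48, 59, 60, 80, 109, 115, 118.
n = 12.
(a) r = 2.1; between ranks 2 (17) and 3 (22): 17.5.
(b) the nearest-rank method: rank 2 → 17.
|17.5 − 17| = 0.5.

0.50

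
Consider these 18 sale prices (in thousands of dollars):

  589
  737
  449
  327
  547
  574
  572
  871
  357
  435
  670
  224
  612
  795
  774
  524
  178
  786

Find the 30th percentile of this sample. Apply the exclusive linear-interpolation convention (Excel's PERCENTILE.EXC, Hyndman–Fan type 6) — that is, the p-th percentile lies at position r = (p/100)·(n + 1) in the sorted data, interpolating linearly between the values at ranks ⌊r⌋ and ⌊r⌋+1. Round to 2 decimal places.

Sorted: 178, 224, 327, 357, 435, 449, 524, 547, 572, 574, 589, 612, 670, 737, 774, 786, 795, 871.
n = 18.
r = (30/100)·(18 + 1) = 5.7.
Rank 5 is 435 and rank 6 is 449.
Interpolate: 435 + 0.7·(449 − 435) = 435 + 0.7·14 = 444.8.

444.80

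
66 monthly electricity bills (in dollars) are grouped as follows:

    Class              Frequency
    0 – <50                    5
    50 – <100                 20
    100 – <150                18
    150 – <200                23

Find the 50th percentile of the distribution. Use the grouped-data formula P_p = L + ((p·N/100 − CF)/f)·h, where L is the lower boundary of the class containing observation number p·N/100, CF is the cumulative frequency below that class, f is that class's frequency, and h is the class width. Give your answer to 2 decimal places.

N = 66; target position k = 50/100 · 66 = 33.
Cumulative frequencies: 5, 25, 43, 66.
Observation 33 falls in the class 100 – <150.
L = 100, CF = 25, f = 18, h = 50.
P50 = 100 + ((33 − 25)/18)·50 = 100 + 22.2222 = 122.222.

122.22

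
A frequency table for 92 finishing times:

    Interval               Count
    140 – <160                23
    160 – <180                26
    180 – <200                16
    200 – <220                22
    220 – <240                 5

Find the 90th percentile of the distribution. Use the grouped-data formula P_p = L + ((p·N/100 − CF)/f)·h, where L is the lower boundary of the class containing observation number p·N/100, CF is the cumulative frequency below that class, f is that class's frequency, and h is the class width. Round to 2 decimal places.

216.18

N = 92; target position k = 90/100 · 92 = 82.8.
Cumulative frequencies: 23, 49, 65, 87, 92.
Observation 82.8 falls in the class 200 – <220.
L = 200, CF = 65, f = 22, h = 20.
P90 = 200 + ((82.8 − 65)/22)·20 = 200 + 16.1818 = 216.182.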